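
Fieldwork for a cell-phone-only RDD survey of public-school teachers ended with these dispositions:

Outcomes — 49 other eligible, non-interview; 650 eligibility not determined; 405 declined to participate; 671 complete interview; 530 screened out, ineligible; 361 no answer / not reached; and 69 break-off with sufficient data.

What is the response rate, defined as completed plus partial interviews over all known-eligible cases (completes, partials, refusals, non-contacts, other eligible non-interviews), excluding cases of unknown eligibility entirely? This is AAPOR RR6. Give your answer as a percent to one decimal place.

47.6%

Numerator = 671 + 69 = 740
Denominator = 671 + 69 + 405 + 361 + 49 = 1555
RR6 = 740 / 1555 = 0.4759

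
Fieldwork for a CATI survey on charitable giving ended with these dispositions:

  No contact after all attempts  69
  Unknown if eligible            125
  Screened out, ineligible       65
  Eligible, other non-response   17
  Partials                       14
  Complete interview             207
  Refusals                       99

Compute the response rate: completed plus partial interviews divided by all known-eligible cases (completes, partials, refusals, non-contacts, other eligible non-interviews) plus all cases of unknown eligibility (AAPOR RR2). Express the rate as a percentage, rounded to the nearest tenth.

Num → 207 + 14 = 221
Denom → 207 + 14 + 99 + 69 + 17 + 125 = 531
RR2 = 221 / 531 = 0.4162

41.6%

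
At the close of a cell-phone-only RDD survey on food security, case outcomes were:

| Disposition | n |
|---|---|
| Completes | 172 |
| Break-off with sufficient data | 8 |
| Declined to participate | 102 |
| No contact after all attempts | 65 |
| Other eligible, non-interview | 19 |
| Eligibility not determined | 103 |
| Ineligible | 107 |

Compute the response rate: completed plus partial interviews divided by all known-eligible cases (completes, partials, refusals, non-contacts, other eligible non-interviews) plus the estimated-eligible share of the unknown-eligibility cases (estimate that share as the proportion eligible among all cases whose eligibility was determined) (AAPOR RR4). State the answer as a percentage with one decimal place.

Num = 172 + 8 = 180
Determined eligible = 172 + 8 + 102 + 65 + 19 = 366
e = 366 / (366 + 107) = 366 / 473 = 0.7738
e × U = 0.7738 × 103 = 79.70
Denom = 366 + 79.70 = 445.70
RR4 = 180 / 445.70 = 0.4039

40.4%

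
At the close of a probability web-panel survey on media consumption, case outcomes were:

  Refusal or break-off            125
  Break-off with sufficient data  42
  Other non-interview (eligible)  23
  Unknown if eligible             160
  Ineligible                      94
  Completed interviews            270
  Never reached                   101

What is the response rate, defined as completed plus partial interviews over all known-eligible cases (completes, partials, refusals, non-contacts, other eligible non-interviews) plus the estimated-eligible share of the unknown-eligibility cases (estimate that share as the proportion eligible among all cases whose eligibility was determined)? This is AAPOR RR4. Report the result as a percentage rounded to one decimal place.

44.7%

Top = 270 + 42 = 312
Eligible (known) = 270 + 42 + 125 + 101 + 23 = 561
e = 561 / (561 + 94) = 561 / 655 = 0.8565
e × U = 0.8565 × 160 = 137.04
Denom = 561 + 137.04 = 698.04
RR4 = 312 / 698.04 = 0.4470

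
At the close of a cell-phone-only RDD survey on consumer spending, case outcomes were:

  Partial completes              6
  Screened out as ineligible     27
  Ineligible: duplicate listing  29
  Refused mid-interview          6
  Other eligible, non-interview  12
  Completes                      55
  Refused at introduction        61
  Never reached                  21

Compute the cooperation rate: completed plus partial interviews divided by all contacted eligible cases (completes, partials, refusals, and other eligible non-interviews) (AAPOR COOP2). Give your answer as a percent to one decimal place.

43.6%

Refusal or break-off = 61 + 6 = 67
Out of scope = 27 + 29 = 56
Num: 55 + 6 = 61
Denominator: 55 + 6 + 67 + 12 = 140
COOP2 = 61 / 140 = 0.4357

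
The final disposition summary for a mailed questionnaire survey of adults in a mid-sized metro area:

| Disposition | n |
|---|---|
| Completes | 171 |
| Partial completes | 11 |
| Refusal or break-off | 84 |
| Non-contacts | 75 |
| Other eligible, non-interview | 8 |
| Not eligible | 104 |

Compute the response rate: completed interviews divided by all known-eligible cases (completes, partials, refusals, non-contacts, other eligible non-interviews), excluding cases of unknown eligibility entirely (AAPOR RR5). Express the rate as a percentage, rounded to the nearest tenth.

49.0%

Top → 171
Denominator → 171 + 11 + 84 + 75 + 8 = 349
RR5 = 171 / 349 = 0.4900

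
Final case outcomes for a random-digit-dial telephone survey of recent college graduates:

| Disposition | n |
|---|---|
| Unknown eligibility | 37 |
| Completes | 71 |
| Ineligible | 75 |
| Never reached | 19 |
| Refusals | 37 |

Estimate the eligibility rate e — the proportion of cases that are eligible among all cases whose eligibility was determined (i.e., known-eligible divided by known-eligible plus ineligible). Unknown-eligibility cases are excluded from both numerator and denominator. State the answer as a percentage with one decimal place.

Known eligible → 71 + 37 + 19 = 127
e = 127 / (127 + 75) = 127 / 202 = 0.6287

62.9%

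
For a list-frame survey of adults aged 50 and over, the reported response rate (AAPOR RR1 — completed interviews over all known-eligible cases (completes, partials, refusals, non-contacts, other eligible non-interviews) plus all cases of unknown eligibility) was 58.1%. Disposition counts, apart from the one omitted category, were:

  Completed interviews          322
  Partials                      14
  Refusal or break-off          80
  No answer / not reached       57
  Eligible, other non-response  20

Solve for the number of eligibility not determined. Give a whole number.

RR1 = 322 / D = 0.581
D = 322 / 0.581 = 554.2
Rest of base = 493
eligibility not determined = 554.2 − 493 ≈ 61

61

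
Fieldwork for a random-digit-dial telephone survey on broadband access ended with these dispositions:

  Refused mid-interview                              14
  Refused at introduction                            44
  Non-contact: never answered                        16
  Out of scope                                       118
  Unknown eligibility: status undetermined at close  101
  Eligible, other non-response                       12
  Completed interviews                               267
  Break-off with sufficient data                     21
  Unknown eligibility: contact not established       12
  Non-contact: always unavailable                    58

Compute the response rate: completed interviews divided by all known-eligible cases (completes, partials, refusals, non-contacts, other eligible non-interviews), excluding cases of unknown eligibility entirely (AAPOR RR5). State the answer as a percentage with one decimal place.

61.8%

Refusals = 44 + 14 = 58
Never reached = 16 + 58 = 74
Undetermined eligibility = 12 + 101 = 113
Numerator: 267
Denom: 267 + 21 + 58 + 74 + 12 = 432
RR5 = 267 / 432 = 0.6181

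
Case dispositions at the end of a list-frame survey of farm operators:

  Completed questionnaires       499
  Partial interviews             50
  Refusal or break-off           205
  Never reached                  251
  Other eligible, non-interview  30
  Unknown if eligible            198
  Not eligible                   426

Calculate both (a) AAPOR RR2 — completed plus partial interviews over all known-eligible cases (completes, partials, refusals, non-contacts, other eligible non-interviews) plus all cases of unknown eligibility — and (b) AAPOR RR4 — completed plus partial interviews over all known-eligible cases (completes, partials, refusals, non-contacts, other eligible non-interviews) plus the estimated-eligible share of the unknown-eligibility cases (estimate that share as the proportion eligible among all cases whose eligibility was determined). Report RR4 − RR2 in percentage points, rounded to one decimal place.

Top: 499 + 50 = 549
Denominator: 499 + 50 + 205 + 251 + 30 + 198 = 1233
RR2 = 549 / 1233 = 0.4453
Eligible (known): 499 + 50 + 205 + 251 + 30 = 1035
e = 1035 / (1035 + 426) = 1035 / 1461 = 0.7084
e × U: 0.7084 × 198 = 140.26
Denominator: 1035 + 140.26 = 1175.26
RR4 = 549 / 1175.26 = 0.4671
Difference = 46.71 − 44.53 = 2.18 percentage points

2.2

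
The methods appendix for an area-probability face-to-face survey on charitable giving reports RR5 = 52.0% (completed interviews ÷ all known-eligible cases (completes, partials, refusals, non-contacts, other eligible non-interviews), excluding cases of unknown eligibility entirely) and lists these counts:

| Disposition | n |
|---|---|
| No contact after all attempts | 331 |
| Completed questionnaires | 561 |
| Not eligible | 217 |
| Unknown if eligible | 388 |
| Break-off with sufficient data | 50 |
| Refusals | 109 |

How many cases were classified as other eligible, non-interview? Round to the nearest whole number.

RR5 = 561 / D = 0.520
D = 561 / 0.520 = 1078.8
Remaining denominator categories sum to 1051
other eligible, non-interview = 1078.8 − 1051 ≈ 28

28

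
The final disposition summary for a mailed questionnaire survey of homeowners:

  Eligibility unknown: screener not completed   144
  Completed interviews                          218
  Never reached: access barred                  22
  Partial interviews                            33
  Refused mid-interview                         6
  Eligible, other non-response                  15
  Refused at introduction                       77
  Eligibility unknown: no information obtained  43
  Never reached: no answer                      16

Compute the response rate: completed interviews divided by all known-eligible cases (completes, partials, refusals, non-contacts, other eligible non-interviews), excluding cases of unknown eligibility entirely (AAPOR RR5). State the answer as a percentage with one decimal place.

Declined to participate = 77 + 6 = 83
No contact after all attempts = 16 + 22 = 38
Unknown if eligible = 144 + 43 = 187
Num = 218
Denom = 218 + 33 + 83 + 38 + 15 = 387
RR5 = 218 / 387 = 0.5633

56.3%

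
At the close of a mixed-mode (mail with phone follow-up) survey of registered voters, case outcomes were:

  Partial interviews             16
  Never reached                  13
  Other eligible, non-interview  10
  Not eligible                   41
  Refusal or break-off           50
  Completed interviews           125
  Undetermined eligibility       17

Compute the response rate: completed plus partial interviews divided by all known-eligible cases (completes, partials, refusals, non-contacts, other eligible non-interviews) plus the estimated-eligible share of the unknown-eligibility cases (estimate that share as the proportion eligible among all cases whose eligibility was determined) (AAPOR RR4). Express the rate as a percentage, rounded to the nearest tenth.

Numerator = 125 + 16 = 141
Eligible (known) = 125 + 16 + 50 + 13 + 10 = 214
e = 214 / (214 + 41) = 214 / 255 = 0.8392
Eligible share of unknowns = 0.8392 × 17 = 14.27
Denom = 214 + 14.27 = 228.27
RR4 = 141 / 228.27 = 0.6177

61.8%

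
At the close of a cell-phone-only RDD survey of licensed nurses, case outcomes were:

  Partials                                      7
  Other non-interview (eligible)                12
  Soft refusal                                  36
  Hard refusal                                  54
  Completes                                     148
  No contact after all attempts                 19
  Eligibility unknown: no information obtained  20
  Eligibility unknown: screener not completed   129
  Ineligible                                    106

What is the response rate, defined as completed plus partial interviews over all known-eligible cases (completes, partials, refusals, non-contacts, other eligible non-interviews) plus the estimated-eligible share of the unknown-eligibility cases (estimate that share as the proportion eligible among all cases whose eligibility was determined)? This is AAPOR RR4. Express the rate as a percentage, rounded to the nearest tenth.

Refused = 54 + 36 = 90
Eligibility not determined = 129 + 20 = 149
Top → 148 + 7 = 155
Determined eligible → 148 + 7 + 90 + 19 + 12 = 276
e = 276 / (276 + 106) = 276 / 382 = 0.7225
Eligible share of unknowns → 0.7225 × 149 = 107.65
Denom → 276 + 107.65 = 383.65
RR4 = 155 / 383.65 = 0.4040

40.4%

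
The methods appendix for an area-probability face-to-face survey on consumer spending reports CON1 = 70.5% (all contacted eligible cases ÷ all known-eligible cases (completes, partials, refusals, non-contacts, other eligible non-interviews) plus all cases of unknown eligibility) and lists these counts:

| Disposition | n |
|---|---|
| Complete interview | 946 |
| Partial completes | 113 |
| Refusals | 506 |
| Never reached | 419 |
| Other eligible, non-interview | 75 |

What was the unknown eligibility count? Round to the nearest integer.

Top: 946 + 113 + 506 + 75 = 1640
CON1 = 1640 / D = 0.705
D = 1640 / 0.705 = 2326.2
Other denominator terms total 2059
unknown eligibility = 2326.2 − 2059 ≈ 267

267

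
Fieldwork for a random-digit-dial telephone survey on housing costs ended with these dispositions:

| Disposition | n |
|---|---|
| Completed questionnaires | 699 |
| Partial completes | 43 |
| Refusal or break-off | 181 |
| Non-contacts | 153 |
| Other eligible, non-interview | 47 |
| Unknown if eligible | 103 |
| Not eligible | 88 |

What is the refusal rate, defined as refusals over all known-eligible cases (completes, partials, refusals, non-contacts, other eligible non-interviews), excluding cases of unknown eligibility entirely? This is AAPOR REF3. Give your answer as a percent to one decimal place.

16.1%

Num → 181
Denom → 699 + 43 + 181 + 153 + 47 = 1123
REF3 = 181 / 1123 = 0.1612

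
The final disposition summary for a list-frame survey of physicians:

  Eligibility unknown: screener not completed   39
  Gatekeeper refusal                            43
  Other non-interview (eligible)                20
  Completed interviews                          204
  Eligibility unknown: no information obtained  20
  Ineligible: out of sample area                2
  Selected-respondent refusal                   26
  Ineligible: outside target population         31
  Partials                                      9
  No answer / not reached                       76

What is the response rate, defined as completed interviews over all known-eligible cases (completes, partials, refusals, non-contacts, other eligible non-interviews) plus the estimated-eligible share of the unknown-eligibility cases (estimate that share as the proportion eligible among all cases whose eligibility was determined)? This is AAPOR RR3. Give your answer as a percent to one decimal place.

47.2%

Refusals = 43 + 26 = 69
Undetermined eligibility = 39 + 20 = 59
Out of scope = 31 + 2 = 33
Numerator → 204
Determined eligible → 204 + 9 + 69 + 76 + 20 = 378
e = 378 / (378 + 33) = 378 / 411 = 0.9197
e × U → 0.9197 × 59 = 54.26
Denom → 378 + 54.26 = 432.26
RR3 = 204 / 432.26 = 0.4719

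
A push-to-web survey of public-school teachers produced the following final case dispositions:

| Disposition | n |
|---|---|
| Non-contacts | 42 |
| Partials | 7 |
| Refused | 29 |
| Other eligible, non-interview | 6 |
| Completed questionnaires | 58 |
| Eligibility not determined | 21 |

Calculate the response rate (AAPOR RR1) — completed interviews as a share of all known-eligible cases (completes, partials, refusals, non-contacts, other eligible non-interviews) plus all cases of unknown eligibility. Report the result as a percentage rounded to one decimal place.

35.6%

Top = 58
Denom = 58 + 7 + 29 + 42 + 6 + 21 = 163
RR1 = 58 / 163 = 0.3558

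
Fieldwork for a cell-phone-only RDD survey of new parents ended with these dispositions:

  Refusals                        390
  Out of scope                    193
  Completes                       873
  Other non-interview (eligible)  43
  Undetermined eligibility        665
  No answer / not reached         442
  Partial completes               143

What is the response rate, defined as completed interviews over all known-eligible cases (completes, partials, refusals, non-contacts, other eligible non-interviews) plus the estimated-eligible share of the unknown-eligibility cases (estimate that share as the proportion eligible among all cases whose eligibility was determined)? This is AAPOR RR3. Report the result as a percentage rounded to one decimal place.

35.0%

Top: 873
Eligible (known): 873 + 143 + 390 + 442 + 43 = 1891
e = 1891 / (1891 + 193) = 1891 / 2084 = 0.9074
Eligible share of unknowns: 0.9074 × 665 = 603.42
Denominator: 1891 + 603.42 = 2494.42
RR3 = 873 / 2494.42 = 0.3500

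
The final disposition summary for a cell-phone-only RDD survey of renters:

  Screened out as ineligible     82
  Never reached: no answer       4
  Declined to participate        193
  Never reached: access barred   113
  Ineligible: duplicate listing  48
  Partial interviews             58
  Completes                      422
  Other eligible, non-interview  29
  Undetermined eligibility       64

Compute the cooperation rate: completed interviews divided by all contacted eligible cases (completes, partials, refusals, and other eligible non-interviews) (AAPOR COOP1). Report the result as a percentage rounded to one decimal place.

60.1%

Never reached = 4 + 113 = 117
Out of scope = 82 + 48 = 130
Numerator → 422
Denominator → 422 + 58 + 193 + 29 = 702
COOP1 = 422 / 702 = 0.6011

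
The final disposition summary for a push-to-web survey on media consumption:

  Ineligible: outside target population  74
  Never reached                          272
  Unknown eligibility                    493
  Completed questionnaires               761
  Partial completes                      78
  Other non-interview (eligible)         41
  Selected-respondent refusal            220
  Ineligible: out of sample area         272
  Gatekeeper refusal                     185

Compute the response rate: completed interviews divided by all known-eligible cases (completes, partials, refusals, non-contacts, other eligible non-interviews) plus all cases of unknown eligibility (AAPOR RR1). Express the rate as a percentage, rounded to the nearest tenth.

37.1%

Declined to participate = 185 + 220 = 405
Out of scope = 74 + 272 = 346
Top = 761
Denom = 761 + 78 + 405 + 272 + 41 + 493 = 2050
RR1 = 761 / 2050 = 0.3712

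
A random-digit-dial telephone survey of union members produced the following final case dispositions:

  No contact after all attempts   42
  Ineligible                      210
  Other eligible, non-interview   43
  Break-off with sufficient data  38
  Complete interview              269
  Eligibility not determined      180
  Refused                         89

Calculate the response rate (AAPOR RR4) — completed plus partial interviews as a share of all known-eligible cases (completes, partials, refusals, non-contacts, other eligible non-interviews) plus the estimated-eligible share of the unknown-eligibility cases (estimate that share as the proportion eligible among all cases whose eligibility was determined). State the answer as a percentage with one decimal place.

Top: 269 + 38 = 307
Eligible (known): 269 + 38 + 89 + 42 + 43 = 481
e = 481 / (481 + 210) = 481 / 691 = 0.6961
e × U: 0.6961 × 180 = 125.30
Denom: 481 + 125.30 = 606.30
RR4 = 307 / 606.30 = 0.5063

50.6%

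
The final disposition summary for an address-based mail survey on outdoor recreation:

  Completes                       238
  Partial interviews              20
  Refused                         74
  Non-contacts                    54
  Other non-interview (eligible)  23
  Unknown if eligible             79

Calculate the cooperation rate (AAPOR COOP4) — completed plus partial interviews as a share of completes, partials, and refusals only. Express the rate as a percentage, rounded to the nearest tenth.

Num → 238 + 20 = 258
Denom → 238 + 20 + 74 = 332
COOP4 = 258 / 332 = 0.7771

77.7%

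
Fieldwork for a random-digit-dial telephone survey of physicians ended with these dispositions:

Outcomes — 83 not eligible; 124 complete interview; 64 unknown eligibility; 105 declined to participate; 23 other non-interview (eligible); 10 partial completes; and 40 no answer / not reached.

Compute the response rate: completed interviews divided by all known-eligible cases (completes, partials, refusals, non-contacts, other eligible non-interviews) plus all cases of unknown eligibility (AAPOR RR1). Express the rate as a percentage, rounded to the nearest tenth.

33.9%

Top: 124
Base: 124 + 10 + 105 + 40 + 23 + 64 = 366
RR1 = 124 / 366 = 0.3388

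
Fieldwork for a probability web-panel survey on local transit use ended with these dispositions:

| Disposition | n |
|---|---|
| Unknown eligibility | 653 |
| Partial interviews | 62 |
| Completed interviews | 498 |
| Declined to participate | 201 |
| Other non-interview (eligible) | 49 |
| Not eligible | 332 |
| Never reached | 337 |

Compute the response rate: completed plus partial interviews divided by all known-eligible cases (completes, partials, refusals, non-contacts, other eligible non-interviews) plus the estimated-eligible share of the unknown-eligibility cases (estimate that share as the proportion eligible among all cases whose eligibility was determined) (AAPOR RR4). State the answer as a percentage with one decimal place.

33.9%

Num = 498 + 62 = 560
Eligible (known) = 498 + 62 + 201 + 337 + 49 = 1147
e = 1147 / (1147 + 332) = 1147 / 1479 = 0.7755
Eligible share of unknowns = 0.7755 × 653 = 506.40
Denom = 1147 + 506.40 = 1653.40
RR4 = 560 / 1653.40 = 0.3387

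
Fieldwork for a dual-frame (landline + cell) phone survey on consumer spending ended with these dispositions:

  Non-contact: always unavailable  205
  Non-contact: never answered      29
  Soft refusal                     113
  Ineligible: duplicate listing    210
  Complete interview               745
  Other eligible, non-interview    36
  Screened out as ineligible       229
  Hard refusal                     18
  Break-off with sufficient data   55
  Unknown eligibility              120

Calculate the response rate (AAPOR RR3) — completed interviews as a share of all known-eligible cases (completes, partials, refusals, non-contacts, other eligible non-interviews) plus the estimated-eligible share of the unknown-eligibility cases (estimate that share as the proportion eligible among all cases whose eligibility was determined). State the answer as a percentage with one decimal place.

57.8%

Declined to participate = 18 + 113 = 131
No answer / not reached = 29 + 205 = 234
Not eligible = 229 + 210 = 439
Num → 745
Determined eligible → 745 + 55 + 131 + 234 + 36 = 1201
e = 1201 / (1201 + 439) = 1201 / 1640 = 0.7323
e × U → 0.7323 × 120 = 87.88
Denominator → 1201 + 87.88 = 1288.88
RR3 = 745 / 1288.88 = 0.5780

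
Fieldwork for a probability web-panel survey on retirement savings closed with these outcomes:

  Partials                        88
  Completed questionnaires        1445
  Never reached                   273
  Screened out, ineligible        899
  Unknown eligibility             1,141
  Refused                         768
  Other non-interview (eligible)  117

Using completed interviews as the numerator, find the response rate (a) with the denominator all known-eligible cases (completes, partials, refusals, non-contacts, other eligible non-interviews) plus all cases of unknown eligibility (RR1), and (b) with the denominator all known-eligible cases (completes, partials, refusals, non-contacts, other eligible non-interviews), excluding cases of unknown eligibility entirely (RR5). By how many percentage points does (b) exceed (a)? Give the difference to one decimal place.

Top: 1445
Base: 1445 + 88 + 768 + 273 + 117 + 1141 = 3832
RR1 = 1445 / 3832 = 0.3771
Base: 1445 + 88 + 768 + 273 + 117 = 2691
RR5 = 1445 / 2691 = 0.5370
Difference = 53.70 − 37.71 = 15.99 percentage points

16.0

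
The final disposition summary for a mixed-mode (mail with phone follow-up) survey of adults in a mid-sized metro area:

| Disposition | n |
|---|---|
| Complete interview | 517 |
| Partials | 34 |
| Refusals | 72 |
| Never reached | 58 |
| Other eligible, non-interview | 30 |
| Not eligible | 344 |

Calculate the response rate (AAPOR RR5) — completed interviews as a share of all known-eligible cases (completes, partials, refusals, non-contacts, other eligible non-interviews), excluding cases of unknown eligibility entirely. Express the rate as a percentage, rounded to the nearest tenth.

72.7%

Top: 517
Base: 517 + 34 + 72 + 58 + 30 = 711
RR5 = 517 / 711 = 0.7271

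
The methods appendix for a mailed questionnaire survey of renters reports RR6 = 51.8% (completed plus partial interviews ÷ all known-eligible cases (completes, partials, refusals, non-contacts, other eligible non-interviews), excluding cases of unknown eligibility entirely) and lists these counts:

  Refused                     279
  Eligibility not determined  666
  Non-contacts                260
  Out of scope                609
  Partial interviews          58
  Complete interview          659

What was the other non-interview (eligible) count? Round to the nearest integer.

Num → 659 + 58 = 717
RR6 = 717 / D = 0.518
D = 717 / 0.518 = 1384.2
Other denominator terms total 1256
other non-interview (eligible) = 1384.2 − 1256 ≈ 128

128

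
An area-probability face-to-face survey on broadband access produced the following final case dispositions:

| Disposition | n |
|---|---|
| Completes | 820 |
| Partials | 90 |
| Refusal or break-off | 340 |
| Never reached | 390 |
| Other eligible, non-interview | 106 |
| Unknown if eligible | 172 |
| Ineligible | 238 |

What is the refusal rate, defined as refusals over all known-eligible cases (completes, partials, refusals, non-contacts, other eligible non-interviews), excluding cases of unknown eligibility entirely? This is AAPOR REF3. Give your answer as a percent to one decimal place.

19.5%

Numerator: 340
Denominator: 820 + 90 + 340 + 390 + 106 = 1746
REF3 = 340 / 1746 = 0.1947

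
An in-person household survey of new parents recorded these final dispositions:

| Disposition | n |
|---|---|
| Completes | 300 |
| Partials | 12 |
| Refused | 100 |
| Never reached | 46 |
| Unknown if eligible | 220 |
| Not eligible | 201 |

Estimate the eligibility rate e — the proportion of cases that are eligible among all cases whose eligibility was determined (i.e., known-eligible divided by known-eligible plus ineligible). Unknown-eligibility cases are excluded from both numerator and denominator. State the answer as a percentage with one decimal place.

69.5%

Determined eligible → 300 + 12 + 100 + 46 = 458
e = 458 / (458 + 201) = 458 / 659 = 0.6950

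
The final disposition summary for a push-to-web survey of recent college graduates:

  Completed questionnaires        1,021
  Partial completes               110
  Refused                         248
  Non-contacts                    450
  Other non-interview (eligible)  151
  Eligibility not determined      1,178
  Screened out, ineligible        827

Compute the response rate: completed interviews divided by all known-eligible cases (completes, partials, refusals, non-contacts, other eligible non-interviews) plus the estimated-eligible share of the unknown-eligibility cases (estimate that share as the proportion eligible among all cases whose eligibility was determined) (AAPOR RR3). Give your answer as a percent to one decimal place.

Numerator → 1021
Eligible (known) → 1021 + 110 + 248 + 450 + 151 = 1980
e = 1980 / (1980 + 827) = 1980 / 2807 = 0.7054
Estimated eligible among unknowns → 0.7054 × 1178 = 830.96
Base → 1980 + 830.96 = 2810.96
RR3 = 1021 / 2810.96 = 0.3632

36.3%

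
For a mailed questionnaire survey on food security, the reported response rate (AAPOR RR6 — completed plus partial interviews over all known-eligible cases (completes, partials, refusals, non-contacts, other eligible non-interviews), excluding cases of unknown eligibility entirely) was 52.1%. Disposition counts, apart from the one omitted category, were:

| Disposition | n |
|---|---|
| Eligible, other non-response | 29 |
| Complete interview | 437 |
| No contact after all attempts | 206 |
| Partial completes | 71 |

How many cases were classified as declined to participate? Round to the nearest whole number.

Top: 437 + 71 = 508
RR6 = 508 / D = 0.521
D = 508 / 0.521 = 975.0
Remaining denominator categories sum to 743
declined to participate = 975.0 − 743 ≈ 232

232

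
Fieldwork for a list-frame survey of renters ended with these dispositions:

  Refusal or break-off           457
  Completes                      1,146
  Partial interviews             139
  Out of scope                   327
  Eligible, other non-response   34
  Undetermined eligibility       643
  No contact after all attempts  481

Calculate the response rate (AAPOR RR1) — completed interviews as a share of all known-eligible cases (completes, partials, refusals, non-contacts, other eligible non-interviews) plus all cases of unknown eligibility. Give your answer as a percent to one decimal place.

Top = 1146
Denominator = 1146 + 139 + 457 + 481 + 34 + 643 = 2900
RR1 = 1146 / 2900 = 0.3952

39.5%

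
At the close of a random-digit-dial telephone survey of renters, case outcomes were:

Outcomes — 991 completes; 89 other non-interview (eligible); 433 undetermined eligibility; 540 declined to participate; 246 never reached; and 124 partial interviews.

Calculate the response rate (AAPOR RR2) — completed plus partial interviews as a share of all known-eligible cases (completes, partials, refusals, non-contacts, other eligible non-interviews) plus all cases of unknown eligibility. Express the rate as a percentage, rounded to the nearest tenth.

Numerator: 991 + 124 = 1115
Denom: 991 + 124 + 540 + 246 + 89 + 433 = 2423
RR2 = 1115 / 2423 = 0.4602

46.0%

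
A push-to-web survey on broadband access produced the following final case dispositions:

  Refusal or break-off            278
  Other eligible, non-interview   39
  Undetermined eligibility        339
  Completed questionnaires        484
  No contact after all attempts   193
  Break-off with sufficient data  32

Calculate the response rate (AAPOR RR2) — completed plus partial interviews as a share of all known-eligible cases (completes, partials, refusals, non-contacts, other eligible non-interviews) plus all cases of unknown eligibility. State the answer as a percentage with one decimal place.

37.8%

Numerator → 484 + 32 = 516
Denominator → 484 + 32 + 278 + 193 + 39 + 339 = 1365
RR2 = 516 / 1365 = 0.3780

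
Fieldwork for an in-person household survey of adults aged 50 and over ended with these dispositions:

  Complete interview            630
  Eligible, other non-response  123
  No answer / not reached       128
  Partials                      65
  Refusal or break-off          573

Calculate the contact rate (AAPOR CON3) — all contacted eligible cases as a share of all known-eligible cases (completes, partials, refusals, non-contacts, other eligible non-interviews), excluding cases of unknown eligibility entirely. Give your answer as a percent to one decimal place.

Top → 630 + 65 + 573 + 123 = 1391
Base → 630 + 65 + 573 + 128 + 123 = 1519
CON3 = 1391 / 1519 = 0.9157

91.6%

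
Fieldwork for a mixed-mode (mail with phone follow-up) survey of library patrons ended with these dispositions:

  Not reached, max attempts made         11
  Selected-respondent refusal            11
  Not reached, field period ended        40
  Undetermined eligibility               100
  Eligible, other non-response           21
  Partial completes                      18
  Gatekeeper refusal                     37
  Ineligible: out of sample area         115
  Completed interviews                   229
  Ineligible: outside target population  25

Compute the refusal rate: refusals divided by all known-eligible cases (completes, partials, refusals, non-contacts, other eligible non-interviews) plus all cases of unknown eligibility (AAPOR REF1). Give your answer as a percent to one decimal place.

10.3%

Declined to participate = 37 + 11 = 48
Never reached = 40 + 11 = 51
Out of scope = 25 + 115 = 140
Numerator → 48
Denom → 229 + 18 + 48 + 51 + 21 + 100 = 467
REF1 = 48 / 467 = 0.1028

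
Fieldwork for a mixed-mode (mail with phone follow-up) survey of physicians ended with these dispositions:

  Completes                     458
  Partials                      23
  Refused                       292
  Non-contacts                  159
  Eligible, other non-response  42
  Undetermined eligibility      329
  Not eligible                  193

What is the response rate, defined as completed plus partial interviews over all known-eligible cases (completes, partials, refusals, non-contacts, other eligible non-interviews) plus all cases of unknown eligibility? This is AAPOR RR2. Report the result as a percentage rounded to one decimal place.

36.9%

Numerator: 458 + 23 = 481
Denom: 458 + 23 + 292 + 159 + 42 + 329 = 1303
RR2 = 481 / 1303 = 0.3691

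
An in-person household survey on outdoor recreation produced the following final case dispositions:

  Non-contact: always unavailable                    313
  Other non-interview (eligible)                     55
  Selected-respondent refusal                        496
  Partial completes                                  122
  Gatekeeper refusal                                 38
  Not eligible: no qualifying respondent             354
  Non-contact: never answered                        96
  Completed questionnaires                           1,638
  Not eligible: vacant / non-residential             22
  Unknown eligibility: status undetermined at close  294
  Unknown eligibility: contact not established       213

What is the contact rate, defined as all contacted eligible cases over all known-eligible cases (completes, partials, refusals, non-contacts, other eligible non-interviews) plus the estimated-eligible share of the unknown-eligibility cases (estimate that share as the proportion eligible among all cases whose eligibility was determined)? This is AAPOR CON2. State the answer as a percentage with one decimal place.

Refused = 38 + 496 = 534
No contact after all attempts = 96 + 313 = 409
Undetermined eligibility = 213 + 294 = 507
Out of scope = 354 + 22 = 376
Numerator = 1638 + 122 + 534 + 55 = 2349
Eligible (known) = 1638 + 122 + 534 + 409 + 55 = 2758
e = 2758 / (2758 + 376) = 2758 / 3134 = 0.8800
Eligible share of unknowns = 0.8800 × 507 = 446.16
Denominator = 2758 + 446.16 = 3204.16
CON2 = 2349 / 3204.16 = 0.7331

73.3%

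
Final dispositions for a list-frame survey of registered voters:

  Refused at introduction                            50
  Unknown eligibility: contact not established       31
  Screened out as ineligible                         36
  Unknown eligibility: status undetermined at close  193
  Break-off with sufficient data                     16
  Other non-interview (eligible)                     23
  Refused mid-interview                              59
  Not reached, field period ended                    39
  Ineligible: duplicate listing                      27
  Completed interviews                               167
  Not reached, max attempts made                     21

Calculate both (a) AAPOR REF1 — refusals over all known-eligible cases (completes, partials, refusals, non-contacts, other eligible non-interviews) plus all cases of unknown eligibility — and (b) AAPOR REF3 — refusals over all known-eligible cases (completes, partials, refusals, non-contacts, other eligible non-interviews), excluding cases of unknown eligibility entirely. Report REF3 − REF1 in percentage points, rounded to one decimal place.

Refused = 50 + 59 = 109
No contact after all attempts = 39 + 21 = 60
Unknown if eligible = 31 + 193 = 224
Screened out, ineligible = 36 + 27 = 63
Numerator: 109
Denominator: 167 + 16 + 109 + 60 + 23 + 224 = 599
REF1 = 109 / 599 = 0.1820
Denominator: 167 + 16 + 109 + 60 + 23 = 375
REF3 = 109 / 375 = 0.2907
Difference = 29.07 − 18.20 = 10.87 percentage points

10.9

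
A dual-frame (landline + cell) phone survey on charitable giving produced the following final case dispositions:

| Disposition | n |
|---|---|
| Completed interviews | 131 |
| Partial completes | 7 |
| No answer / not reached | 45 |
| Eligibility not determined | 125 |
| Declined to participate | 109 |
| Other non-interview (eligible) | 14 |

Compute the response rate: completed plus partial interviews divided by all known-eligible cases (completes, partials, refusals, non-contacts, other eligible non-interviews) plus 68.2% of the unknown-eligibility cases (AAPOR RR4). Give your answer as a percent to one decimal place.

35.3%

Num → 131 + 7 = 138
Determined eligible → 131 + 7 + 109 + 45 + 14 = 306
Estimated eligible among unknowns → 0.6820 × 125 = 85.25
Denom → 306 + 85.25 = 391.25
RR4 = 138 / 391.25 = 0.3527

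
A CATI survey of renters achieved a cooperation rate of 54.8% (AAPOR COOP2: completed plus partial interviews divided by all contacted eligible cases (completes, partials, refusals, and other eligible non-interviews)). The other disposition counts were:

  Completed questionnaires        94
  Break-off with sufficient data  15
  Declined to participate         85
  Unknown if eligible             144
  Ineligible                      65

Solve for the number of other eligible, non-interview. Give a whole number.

Numerator: 94 + 15 = 109
COOP2 = 109 / D = 0.548
D = 109 / 0.548 = 198.9
Rest of base = 194
other eligible, non-interview = 198.9 − 194 ≈ 5

5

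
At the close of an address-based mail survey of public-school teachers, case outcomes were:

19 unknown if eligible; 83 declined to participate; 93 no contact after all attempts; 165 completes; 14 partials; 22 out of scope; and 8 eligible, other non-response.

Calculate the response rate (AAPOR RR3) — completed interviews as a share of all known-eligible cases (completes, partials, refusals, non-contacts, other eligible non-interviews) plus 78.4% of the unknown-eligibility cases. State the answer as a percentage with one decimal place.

Num = 165
Eligible (known) = 165 + 14 + 83 + 93 + 8 = 363
e × U = 0.7840 × 19 = 14.90
Denominator = 363 + 14.90 = 377.90
RR3 = 165 / 377.90 = 0.4366

43.7%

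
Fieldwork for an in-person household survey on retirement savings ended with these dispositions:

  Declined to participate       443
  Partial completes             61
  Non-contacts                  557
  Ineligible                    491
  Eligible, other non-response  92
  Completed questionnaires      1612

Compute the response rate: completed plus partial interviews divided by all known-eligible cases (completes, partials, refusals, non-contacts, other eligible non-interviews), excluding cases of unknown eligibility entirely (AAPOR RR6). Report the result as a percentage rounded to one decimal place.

60.5%

Num → 1612 + 61 = 1673
Denominator → 1612 + 61 + 443 + 557 + 92 = 2765
RR6 = 1673 / 2765 = 0.6051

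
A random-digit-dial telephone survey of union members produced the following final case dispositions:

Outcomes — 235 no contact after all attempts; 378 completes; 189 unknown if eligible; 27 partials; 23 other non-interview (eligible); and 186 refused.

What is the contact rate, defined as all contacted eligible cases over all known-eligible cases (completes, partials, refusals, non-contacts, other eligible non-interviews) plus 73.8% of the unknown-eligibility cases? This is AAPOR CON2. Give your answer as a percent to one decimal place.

Num = 378 + 27 + 186 + 23 = 614
Eligible (known) = 378 + 27 + 186 + 235 + 23 = 849
Estimated eligible among unknowns = 0.7380 × 189 = 139.48
Denom = 849 + 139.48 = 988.48
CON2 = 614 / 988.48 = 0.6212

62.1%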